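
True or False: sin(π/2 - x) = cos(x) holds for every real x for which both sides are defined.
Claim: sin(π/2 - x) = cos(x).
Reasoning: Use sin(u - v) = sin(u)cos(v) - cos(u)sin(v) with u = π/2, v = x: sin(π/2)cos(x) - cos(π/2)sin(x) = 1·cos(x) - 0·sin(x) = cos(x).
So the two sides agree for every real x for which both sides are defined.

Conclusion: True.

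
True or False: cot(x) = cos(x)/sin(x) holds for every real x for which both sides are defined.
Claim: cot(x) = cos(x)/sin(x).
Reasoning: cot(x) is defined as 1/tan(x) = 1/(sin(x)/cos(x)) = cos(x)/sin(x), wherever sin(x) ≠ 0.
So the two sides agree for every real x for which both sides are defined.

Conclusion: True.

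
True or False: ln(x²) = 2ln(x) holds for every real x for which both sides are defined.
True.

Claim: ln(x²) = 2ln(x).
Reasoning: The right side requires x > 0. For x > 0, x² = (e^(ln x))² = e^(2ln x), so ln(x²) = 2ln(x). (For x < 0 the right side is undefined, so those values are outside the claim.)
So the two sides agree for every real x for which both sides are defined.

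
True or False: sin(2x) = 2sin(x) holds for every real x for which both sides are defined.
False.

Claim: sin(2x) = 2sin(x).
Test a specific point where both sides are defined: x = -π/2.
LHS = sin(2x) ≈ 0.0000
RHS = 2sin(x) ≈ -2.0000
Since 0.0000 ≠ -2.0000, the equation fails at this point, so it cannot hold for every real x for which both sides are defined.
The correct double-angle formula is sin(2x) = 2sin(x)cos(x).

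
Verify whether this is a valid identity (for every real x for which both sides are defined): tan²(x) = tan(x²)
Claim: tan²(x) = tan(x²).
Test a specific point where both sides are defined: x = π/3.
LHS = tan²(x) ≈ 3.0000
RHS = tan(x²) ≈ 1.9485
Since 3.0000 ≠ 1.9485, the equation fails at this point, so it cannot hold for every real x for which both sides are defined.
tan²(x) means (tan x)², squaring the output; tan(x²) squares the input. These are different functions.

Conclusion: No, this is NOT an identity.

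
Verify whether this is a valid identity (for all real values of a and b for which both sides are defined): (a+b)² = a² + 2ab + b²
Claim: (a+b)² = a² + 2ab + b².
Reasoning: Expand: (a+b)² = (a+b)(a+b) = a·a + a·b + b·a + b·b = a² + 2ab + b².
So the two sides agree for all real values of a and b for which both sides are defined.

Conclusion: Yes, this is an identity.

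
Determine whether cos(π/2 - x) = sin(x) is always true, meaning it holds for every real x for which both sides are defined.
Yes, this is an identity.

Claim: cos(π/2 - x) = sin(x).
Reasoning: Use cos(u - v) = cos(u)cos(v) + sin(u)sin(v) with u = π/2, v = x: cos(π/2)cos(x) + sin(π/2)sin(x) = 0·cos(x) + 1·sin(x) = sin(x).
So the two sides agree for every real x for which both sides are defined.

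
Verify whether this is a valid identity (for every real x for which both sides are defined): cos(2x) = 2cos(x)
Claim: cos(2x) = 2cos(x).
Test a specific point where both sides are defined: x = -π/3.
LHS = cos(2x) ≈ -0.5000
RHS = 2cos(x) ≈ 1.0000
Since -0.5000 ≠ 1.0000, the equation fails at this point, so it cannot hold for every real x for which both sides are defined.
The correct double-angle formula is cos(2x) = cos²x - sin²x.

Conclusion: No, this is NOT an identity.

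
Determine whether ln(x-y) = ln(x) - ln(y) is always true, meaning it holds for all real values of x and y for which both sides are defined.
No, this is NOT an identity.

Claim: ln(x-y) = ln(x) - ln(y).
Test a specific point where both sides are defined: x = 3/2, y = 1.
LHS = ln(x-y) ≈ -0.6931
RHS = ln(x) - ln(y) ≈ 0.4055
Since -0.6931 ≠ 0.4055, the equation fails at this point, so it cannot hold for all real values of x and y for which both sides are defined.
ln(x) - ln(y) = ln(x/y), not ln(x-y).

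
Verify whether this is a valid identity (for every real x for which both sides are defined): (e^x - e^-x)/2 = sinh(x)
Yes, this is an identity.

Claim: (e^x - e^-x)/2 = sinh(x).
Reasoning: This is exactly the definition of the hyperbolic sine: sinh(x) := (e^x - e^-x)/2.
So the two sides agree for every real x for which both sides are defined.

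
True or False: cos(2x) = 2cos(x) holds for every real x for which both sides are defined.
False.

Claim: cos(2x) = 2cos(x).
Test a specific point where both sides are defined: x = 3π/4.
LHS = cos(2x) ≈ 0.0000
RHS = 2cos(x) ≈ -1.4142
Since 0.0000 ≠ -1.4142, the equation fails at this point, so it cannot hold for every real x for which both sides are defined.
The correct double-angle formula is cos(2x) = cos²x - sin²x.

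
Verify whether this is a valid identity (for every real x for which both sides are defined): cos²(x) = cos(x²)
No, this is NOT an identity.

Claim: cos²(x) = cos(x²).
Test a specific point where both sides are defined: x = -π/2.
LHS = cos²(x) ≈ 0.0000
RHS = cos(x²) ≈ -0.7812
Since 0.0000 ≠ -0.7812, the equation fails at this point, so it cannot hold for every real x for which both sides are defined.
cos²(x) means (cos x)², squaring the output; cos(x²) squares the input. These are different functions.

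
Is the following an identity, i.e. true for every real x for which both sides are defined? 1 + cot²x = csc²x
Yes, this is an identity.

Claim: 1 + cot²x = csc²x.
Reasoning: Start from sin²x + cos²x = 1 and divide every term by sin²x (allowed wherever cot x and csc x are defined): 1 + cot²x = 1/sin²x = csc²x.
So the two sides agree for every real x for which both sides are defined.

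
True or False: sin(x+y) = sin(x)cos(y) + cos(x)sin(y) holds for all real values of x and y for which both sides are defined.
Claim: sin(x+y) = sin(x)cos(y) + cos(x)sin(y).
Reasoning: By Euler's formula e^(i(x+y)) = e^(ix)·e^(iy) = (cos x + i·sin x)(cos y + i·sin y). The imaginary part of the left side is sin(x+y); the imaginary part of the product is sin(x)cos(y) + cos(x)sin(y).
So the two sides agree for all real values of x and y for which both sides are defined.

Conclusion: True.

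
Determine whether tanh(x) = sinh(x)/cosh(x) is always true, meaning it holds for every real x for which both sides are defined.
Yes, this is an identity.

Claim: tanh(x) = sinh(x)/cosh(x).
Reasoning: tanh(x) is defined as sinh(x)/cosh(x) = (e^x - e^-x)/(e^x + e^-x); cosh(x) ≥ 1 is never zero, so this holds for every real x.
So the two sides agree for every real x for which both sides are defined.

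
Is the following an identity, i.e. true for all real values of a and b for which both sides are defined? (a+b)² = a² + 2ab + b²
Claim: (a+b)² = a² + 2ab + b².
Reasoning: Expand: (a+b)² = (a+b)(a+b) = a·a + a·b + b·a + b·b = a² + 2ab + b².
So the two sides agree for all real values of a and b for which both sides are defined.

Conclusion: Yes, this is an identity.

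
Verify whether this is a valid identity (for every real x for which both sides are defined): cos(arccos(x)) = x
Yes, this is an identity.

Claim: cos(arccos(x)) = x.
Reasoning: For -1 ≤ x ≤ 1 (where arccos is defined), arccos(x) is by definition an angle whose cosine equals x. Taking the cosine of that angle returns x. (Note the other order, arccos(cos x) = x, is NOT an identity.)
So the two sides agree for every real x for which both sides are defined.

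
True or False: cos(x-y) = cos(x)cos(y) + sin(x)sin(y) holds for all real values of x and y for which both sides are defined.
Claim: cos(x-y) = cos(x)cos(y) + sin(x)sin(y).
Reasoning: Replace y by -y in cos(x+y) = cos(x)cos(y) - sin(x)sin(y) and use cos(-y) = cos(y), sin(-y) = -sin(y): cos(x-y) = cos(x)cos(y) + sin(x)sin(y).
So the two sides agree for all real values of x and y for which both sides are defined.

Conclusion: True.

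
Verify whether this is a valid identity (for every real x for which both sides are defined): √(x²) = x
No, this is NOT an identity.

Claim: √(x²) = x.
Test a specific point where both sides are defined: x = -2.
LHS = √(x²) ≈ 2.0000
RHS = x ≈ -2.0000
Since 2.0000 ≠ -2.0000, the equation fails at this point, so it cannot hold for every real x for which both sides are defined.
√(x²) = |x|, which differs from x whenever x < 0 (both sides are defined for every real x).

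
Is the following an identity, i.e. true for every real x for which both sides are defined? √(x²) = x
Claim: √(x²) = x.
Test a specific point where both sides are defined: x = -1.
LHS = √(x²) ≈ 1.0000
RHS = x ≈ -1.0000
Since 1.0000 ≠ -1.0000, the equation fails at this point, so it cannot hold for every real x for which both sides are defined.
√(x²) = |x|, which differs from x whenever x < 0 (both sides are defined for every real x).

Conclusion: No, this is NOT an identity.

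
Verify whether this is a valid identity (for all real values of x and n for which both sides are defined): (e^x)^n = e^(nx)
Yes, this is an identity.

Claim: (e^x)^n = e^(nx).
Reasoning: e^x is a positive real number, and for a positive base B and real exponent n, B^n = e^(n·ln B). With B = e^x, ln B = x, so (e^x)^n = e^(n·x).
So the two sides agree for all real values of x and n for which both sides are defined.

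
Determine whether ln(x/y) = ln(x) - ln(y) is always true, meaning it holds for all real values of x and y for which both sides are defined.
Claim: ln(x/y) = ln(x) - ln(y).
Reasoning: Both sides are simultaneously defined only when x, y > 0. Write x = e^p, y = e^q. Then x/y = e^(p-q), so ln(x/y) = p - q = ln(x) - ln(y).
So the two sides agree for all real values of x and y for which both sides are defined.

Conclusion: Yes, this is an identity.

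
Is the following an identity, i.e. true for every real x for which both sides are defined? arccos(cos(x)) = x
Claim: arccos(cos(x)) = x.
Test a specific point where both sides are defined: x = -π/2.
LHS = arccos(cos(x)) ≈ 1.5708
RHS = x ≈ -1.5708
Since 1.5708 ≠ -1.5708, the equation fails at this point, so it cannot hold for every real x for which both sides are defined.
arccos only returns values in [0, π], so arccos(cos(x)) = x holds only for x in that interval, not for all real x.

Conclusion: No, this is NOT an identity.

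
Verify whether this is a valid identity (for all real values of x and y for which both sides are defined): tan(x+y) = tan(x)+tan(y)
Claim: tan(x+y) = tan(x)+tan(y).
Test a specific point where both sides are defined: x = 2π/3, y = π/4.
LHS = tan(x+y) ≈ -0.2679
RHS = tan(x)+tan(y) ≈ -0.7321
Since -0.2679 ≠ -0.7321, the equation fails at this point, so it cannot hold for all real values of x and y for which both sides are defined.
The correct formula is tan(x+y) = (tan(x) + tan(y))/(1 - tan(x)tan(y)).

Conclusion: No, this is NOT an identity.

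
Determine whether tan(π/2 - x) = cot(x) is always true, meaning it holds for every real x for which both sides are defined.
Yes, this is an identity.

Claim: tan(π/2 - x) = cot(x).
Reasoning: tan(π/2 - x) = sin(π/2 - x)/cos(π/2 - x) = cos(x)/sin(x) = cot(x), using the cofunction identities sin(π/2 - x) = cos(x) and cos(π/2 - x) = sin(x).
So the two sides agree for every real x for which both sides are defined.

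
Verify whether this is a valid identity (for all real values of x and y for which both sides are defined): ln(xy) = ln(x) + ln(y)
Yes, this is an identity.

Claim: ln(xy) = ln(x) + ln(y).
Reasoning: Both sides are simultaneously defined only when x, y > 0. Write x = e^p, y = e^q (p = ln x, q = ln y). Then xy = e^p · e^q = e^(p+q), so ln(xy) = p + q = ln(x) + ln(y).
So the two sides agree for all real values of x and y for which both sides are defined.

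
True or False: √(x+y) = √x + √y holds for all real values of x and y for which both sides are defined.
False.

Claim: √(x+y) = √x + √y.
Test a specific point where both sides are defined: x = 5, y = 4.
LHS = √(x+y) ≈ 3.0000
RHS = √x + √y ≈ 4.2361
Since 3.0000 ≠ 4.2361, the equation fails at this point, so it cannot hold for all real values of x and y for which both sides are defined.
Squaring the right side gives x + 2√(xy) + y, not x + y.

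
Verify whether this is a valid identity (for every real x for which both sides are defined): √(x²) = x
Claim: √(x²) = x.
Test a specific point where both sides are defined: x = -1.
LHS = √(x²) ≈ 1.0000
RHS = x ≈ -1.0000
Since 1.0000 ≠ -1.0000, the equation fails at this point, so it cannot hold for every real x for which both sides are defined.
√(x²) = |x|, which differs from x whenever x < 0 (both sides are defined for every real x).

Conclusion: No, this is NOT an identity.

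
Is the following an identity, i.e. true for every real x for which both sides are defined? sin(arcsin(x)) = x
Claim: sin(arcsin(x)) = x.
Reasoning: For -1 ≤ x ≤ 1 (where arcsin is defined), arcsin(x) is by definition an angle whose sine equals x. Taking the sine of that angle returns x. (Note the other order, arcsin(sin x) = x, is NOT an identity.)
So the two sides agree for every real x for which both sides are defined.

Conclusion: Yes, this is an identity.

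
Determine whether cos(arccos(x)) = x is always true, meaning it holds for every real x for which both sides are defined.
Claim: cos(arccos(x)) = x.
Reasoning: For -1 ≤ x ≤ 1 (where arccos is defined), arccos(x) is by definition an angle whose cosine equals x. Taking the cosine of that angle returns x. (Note the other order, arccos(cos x) = x, is NOT an identity.)
So the two sides agree for every real x for which both sides are defined.

Conclusion: Yes, this is an identity.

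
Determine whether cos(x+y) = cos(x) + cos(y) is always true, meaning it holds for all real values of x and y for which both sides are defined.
Claim: cos(x+y) = cos(x) + cos(y).
Test a specific point where both sides are defined: x = -π/4, y = π/4.
LHS = cos(x+y) ≈ 1.0000
RHS = cos(x) + cos(y) ≈ 1.4142
Since 1.0000 ≠ 1.4142, the equation fails at this point, so it cannot hold for all real values of x and y for which both sides are defined.
The correct expansion is cos(x+y) = cos(x)cos(y) - sin(x)sin(y); cosine is not additive.

Conclusion: No, this is NOT an identity.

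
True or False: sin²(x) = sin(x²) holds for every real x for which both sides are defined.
False.

Claim: sin²(x) = sin(x²).
Test a specific point where both sides are defined: x = -π/3.
LHS = sin²(x) ≈ 0.7500
RHS = sin(x²) ≈ 0.8897
Since 0.7500 ≠ 0.8897, the equation fails at this point, so it cannot hold for every real x for which both sides are defined.
sin²(x) means (sin x)², squaring the output; sin(x²) squares the input. These are different functions.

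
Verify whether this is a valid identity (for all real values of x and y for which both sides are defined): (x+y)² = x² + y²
No, this is NOT an identity.

Claim: (x+y)² = x² + y².
Test a specific point where both sides are defined: x = 3, y = -1.
LHS = (x+y)² ≈ 4.0000
RHS = x² + y² ≈ 10.0000
Since 4.0000 ≠ 10.0000, the equation fails at this point, so it cannot hold for all real values of x and y for which both sides are defined.
The correct expansion is (x+y)² = x² + 2xy + y²; the cross term 2xy is missing.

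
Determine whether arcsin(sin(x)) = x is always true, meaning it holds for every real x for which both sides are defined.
Claim: arcsin(sin(x)) = x.
Test a specific point where both sides are defined: x = π.
LHS = arcsin(sin(x)) ≈ 0.0000
RHS = x ≈ 3.1416
Since 0.0000 ≠ 3.1416, the equation fails at this point, so it cannot hold for every real x for which both sides are defined.
arcsin only returns values in [-π/2, π/2], so arcsin(sin(x)) = x holds only for x in that interval, not for all real x.

Conclusion: No, this is NOT an identity.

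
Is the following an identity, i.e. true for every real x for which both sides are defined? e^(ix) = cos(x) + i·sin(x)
Claim: e^(ix) = cos(x) + i·sin(x).
Reasoning: Euler's formula. Expand e^(ix) = Σ (ix)^k / k!. Since i² = -1, the even-k terms are Σ (-1)^m x^(2m)/(2m)! = cos(x) and the odd-k terms are i · Σ (-1)^m x^(2m+1)/(2m+1)! = i·sin(x).
So the two sides agree for every real x for which both sides are defined.

Conclusion: Yes, this is an identity.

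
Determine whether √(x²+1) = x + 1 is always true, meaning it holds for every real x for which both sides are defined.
No, this is NOT an identity.

Claim: √(x²+1) = x + 1.
Test a specific point where both sides are defined: x = -3.
LHS = √(x²+1) ≈ 3.1623
RHS = x + 1 ≈ -2.0000
Since 3.1623 ≠ -2.0000, the equation fails at this point, so it cannot hold for every real x for which both sides are defined.
(x+1)² = x² + 2x + 1 ≠ x² + 1 unless x = 0.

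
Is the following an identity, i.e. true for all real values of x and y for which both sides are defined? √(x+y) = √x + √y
Claim: √(x+y) = √x + √y.
Test a specific point where both sides are defined: x = 4, y = 5.
LHS = √(x+y) ≈ 3.0000
RHS = √x + √y ≈ 4.2361
Since 3.0000 ≠ 4.2361, the equation fails at this point, so it cannot hold for all real values of x and y for which both sides are defined.
Squaring the right side gives x + 2√(xy) + y, not x + y.

Conclusion: No, this is NOT an identity.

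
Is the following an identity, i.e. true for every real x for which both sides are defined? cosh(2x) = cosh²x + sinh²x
Claim: cosh(2x) = cosh²x + sinh²x.
Reasoning: cosh²x = (e^(2x) + 2 + e^(-2x))/4 and sinh²x = (e^(2x) - 2 + e^(-2x))/4. Adding gives (2e^(2x) + 2e^(-2x))/4 = (e^(2x) + e^(-2x))/2 = cosh(2x).
So the two sides agree for every real x for which both sides are defined.

Conclusion: Yes, this is an identity.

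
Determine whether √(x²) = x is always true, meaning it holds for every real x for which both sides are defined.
Claim: √(x²) = x.
Test a specific point where both sides are defined: x = -1.
LHS = √(x²) ≈ 1.0000
RHS = x ≈ -1.0000
Since 1.0000 ≠ -1.0000, the equation fails at this point, so it cannot hold for every real x for which both sides are defined.
√(x²) = |x|, which differs from x whenever x < 0 (both sides are defined for every real x).

Conclusion: No, this is NOT an identity.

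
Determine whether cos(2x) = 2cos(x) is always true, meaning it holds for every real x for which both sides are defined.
No, this is NOT an identity.

Claim: cos(2x) = 2cos(x).
Test a specific point where both sides are defined: x = π/3.
LHS = cos(2x) ≈ -0.5000
RHS = 2cos(x) ≈ 1.0000
Since -0.5000 ≠ 1.0000, the equation fails at this point, so it cannot hold for every real x for which both sides are defined.
The correct double-angle formula is cos(2x) = cos²x - sin²x.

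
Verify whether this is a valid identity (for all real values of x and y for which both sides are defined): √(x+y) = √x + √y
No, this is NOT an identity.

Claim: √(x+y) = √x + √y.
Test a specific point where both sides are defined: x = 2, y = 2.
LHS = √(x+y) ≈ 2.0000
RHS = √x + √y ≈ 2.8284
Since 2.0000 ≠ 2.8284, the equation fails at this point, so it cannot hold for all real values of x and y for which both sides are defined.
Squaring the right side gives x + 2√(xy) + y, not x + y.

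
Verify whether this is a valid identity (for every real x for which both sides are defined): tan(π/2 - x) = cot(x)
Yes, this is an identity.

Claim: tan(π/2 - x) = cot(x).
Reasoning: tan(π/2 - x) = sin(π/2 - x)/cos(π/2 - x) = cos(x)/sin(x) = cot(x), using the cofunction identities sin(π/2 - x) = cos(x) and cos(π/2 - x) = sin(x).
So the two sides agree for every real x for which both sides are defined.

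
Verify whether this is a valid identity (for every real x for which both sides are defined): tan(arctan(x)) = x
Claim: tan(arctan(x)) = x.
Reasoning: For every real x, arctan(x) is by definition the angle in (-π/2, π/2) whose tangent equals x. Taking the tangent of that angle returns x.
So the two sides agree for every real x for which both sides are defined.

Conclusion: Yes, this is an identity.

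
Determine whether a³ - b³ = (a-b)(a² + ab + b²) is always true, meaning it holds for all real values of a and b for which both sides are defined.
Yes, this is an identity.

Claim: a³ - b³ = (a-b)(a² + ab + b²).
Reasoning: Expand the right side: (a-b)(a² + ab + b²) = a³ + a²b + ab² - a²b - ab² - b³ = a³ - b³ (the middle terms cancel in pairs).
So the two sides agree for all real values of a and b for which both sides are defined.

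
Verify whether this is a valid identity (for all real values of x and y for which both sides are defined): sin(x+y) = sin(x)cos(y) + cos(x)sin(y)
Claim: sin(x+y) = sin(x)cos(y) + cos(x)sin(y).
Reasoning: By Euler's formula e^(i(x+y)) = e^(ix)·e^(iy) = (cos x + i·sin x)(cos y + i·sin y). The imaginary part of the left side is sin(x+y); the imaginary part of the product is sin(x)cos(y) + cos(x)sin(y).
So the two sides agree for all real values of x and y for which both sides are defined.

Conclusion: Yes, this is an identity.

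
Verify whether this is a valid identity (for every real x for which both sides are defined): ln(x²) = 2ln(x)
Yes, this is an identity.

Claim: ln(x²) = 2ln(x).
Reasoning: The right side requires x > 0. For x > 0, x² = (e^(ln x))² = e^(2ln x), so ln(x²) = 2ln(x). (For x < 0 the right side is undefined, so those values are outside the claim.)
So the two sides agree for every real x for which both sides are defined.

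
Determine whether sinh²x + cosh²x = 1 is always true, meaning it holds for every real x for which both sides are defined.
Claim: sinh²x + cosh²x = 1.
Test a specific point where both sides are defined: x = 1/2.
LHS = sinh²x + cosh²x ≈ 1.5431
RHS = 1 ≈ 1.0000
Since 1.5431 ≠ 1.0000, the equation fails at this point, so it cannot hold for every real x for which both sides are defined.
The correct hyperbolic identity is cosh²x - sinh²x = 1 (a difference); the sum sinh²x + cosh²x equals cosh(2x).

Conclusion: No, this is NOT an identity.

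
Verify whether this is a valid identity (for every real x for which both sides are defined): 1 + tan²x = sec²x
Yes, this is an identity.

Claim: 1 + tan²x = sec²x.
Reasoning: Start from sin²x + cos²x = 1 and divide every term by cos²x (allowed wherever tan x and sec x are defined): tan²x + 1 = 1/cos²x = sec²x.
So the two sides agree for every real x for which both sides are defined.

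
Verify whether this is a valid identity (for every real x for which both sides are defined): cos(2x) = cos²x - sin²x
Yes, this is an identity.

Claim: cos(2x) = cos²x - sin²x.
Reasoning: Put y = x in the addition formula cos(x+y) = cos(x)cos(y) - sin(x)sin(y): cos(2x) = cos²x - sin²x.
So the two sides agree for every real x for which both sides are defined.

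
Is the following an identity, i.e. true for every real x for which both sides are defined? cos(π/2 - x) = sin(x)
Yes, this is an identity.

Claim: cos(π/2 - x) = sin(x).
Reasoning: Use cos(u - v) = cos(u)cos(v) + sin(u)sin(v) with u = π/2, v = x: cos(π/2)cos(x) + sin(π/2)sin(x) = 0·cos(x) + 1·sin(x) = sin(x).
So the two sides agree for every real x for which both sides are defined.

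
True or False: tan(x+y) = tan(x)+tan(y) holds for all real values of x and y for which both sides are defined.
False.

Claim: tan(x+y) = tan(x)+tan(y).
Test a specific point where both sides are defined: x = -π/3, y = -π/3.
LHS = tan(x+y) ≈ 1.7321
RHS = tan(x)+tan(y) ≈ -3.4641
Since 1.7321 ≠ -3.4641, the equation fails at this point, so it cannot hold for all real values of x and y for which both sides are defined.
The correct formula is tan(x+y) = (tan(x) + tan(y))/(1 - tan(x)tan(y)).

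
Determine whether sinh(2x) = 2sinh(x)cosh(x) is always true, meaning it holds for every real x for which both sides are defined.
Yes, this is an identity.

Claim: sinh(2x) = 2sinh(x)cosh(x).
Reasoning: 2sinh(x)cosh(x) = 2 · (e^x - e^-x)/2 · (e^x + e^-x)/2 = (e^(2x) - e^(-2x))/2 = sinh(2x).
So the two sides agree for every real x for which both sides are defined.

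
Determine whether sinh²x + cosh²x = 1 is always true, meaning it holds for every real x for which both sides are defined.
Claim: sinh²x + cosh²x = 1.
Test a specific point where both sides are defined: x = -1.
LHS = sinh²x + cosh²x ≈ 3.7622
RHS = 1 ≈ 1.0000
Since 3.7622 ≠ 1.0000, the equation fails at this point, so it cannot hold for every real x for which both sides are defined.
The correct hyperbolic identity is cosh²x - sinh²x = 1 (a difference); the sum sinh²x + cosh²x equals cosh(2x).

Conclusion: No, this is NOT an identity.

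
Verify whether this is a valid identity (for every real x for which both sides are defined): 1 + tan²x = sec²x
Yes, this is an identity.

Claim: 1 + tan²x = sec²x.
Reasoning: Start from sin²x + cos²x = 1 and divide every term by cos²x (allowed wherever tan x and sec x are defined): tan²x + 1 = 1/cos²x = sec²x.
So the two sides agree for every real x for which both sides are defined.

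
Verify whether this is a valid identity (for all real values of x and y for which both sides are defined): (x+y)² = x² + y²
No, this is NOT an identity.

Claim: (x+y)² = x² + y².
Test a specific point where both sides are defined: x = -2, y = 1/2.
LHS = (x+y)² ≈ 2.2500
RHS = x² + y² ≈ 4.2500
Since 2.2500 ≠ 4.2500, the equation fails at this point, so it cannot hold for all real values of x and y for which both sides are defined.
The correct expansion is (x+y)² = x² + 2xy + y²; the cross term 2xy is missing.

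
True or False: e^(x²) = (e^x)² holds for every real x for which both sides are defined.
Claim: e^(x²) = (e^x)².
Test a specific point where both sides are defined: x = 3.
LHS = e^(x²) ≈ 8103.0839
RHS = (e^x)² ≈ 403.4288
Since 8103.0839 ≠ 403.4288, the equation fails at this point, so it cannot hold for every real x for which both sides are defined.
(e^x)² = e^(2x), and 2x ≠ x² in general.

Conclusion: False.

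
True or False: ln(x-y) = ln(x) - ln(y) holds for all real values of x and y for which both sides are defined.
False.

Claim: ln(x-y) = ln(x) - ln(y).
Test a specific point where both sides are defined: x = 5, y = 3/2.
LHS = ln(x-y) ≈ 1.2528
RHS = ln(x) - ln(y) ≈ 1.2040
Since 1.2528 ≠ 1.2040, the equation fails at this point, so it cannot hold for all real values of x and y for which both sides are defined.
ln(x) - ln(y) = ln(x/y), not ln(x-y).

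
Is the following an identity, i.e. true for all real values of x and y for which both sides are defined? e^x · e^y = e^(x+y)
Yes, this is an identity.

Claim: e^x · e^y = e^(x+y).
Reasoning: This is the law of exponents for a common base: multiplying powers adds exponents. E.g. from the series, (Σ x^j/j!)(Σ y^k/k!) = Σ_m (Σ_{j+k=m} x^j y^k/(j!k!)) = Σ_m (x+y)^m/m! by the binomial theorem.
So the two sides agree for all real values of x and y for which both sides are defined.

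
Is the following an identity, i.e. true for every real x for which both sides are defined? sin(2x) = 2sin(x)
Claim: sin(2x) = 2sin(x).
Test a specific point where both sides are defined: x = π/6.
LHS = sin(2x) ≈ 0.8660
RHS = 2sin(x) ≈ 1.0000
Since 0.8660 ≠ 1.0000, the equation fails at this point, so it cannot hold for every real x for which both sides are defined.
The correct double-angle formula is sin(2x) = 2sin(x)cos(x).

Conclusion: No, this is NOT an identity.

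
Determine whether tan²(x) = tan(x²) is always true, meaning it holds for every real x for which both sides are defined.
Claim: tan²(x) = tan(x²).
Test a specific point where both sides are defined: x = π/4.
LHS = tan²(x) ≈ 1.0000
RHS = tan(x²) ≈ 0.7092
Since 1.0000 ≠ 0.7092, the equation fails at this point, so it cannot hold for every real x for which both sides are defined.
tan²(x) means (tan x)², squaring the output; tan(x²) squares the input. These are different functions.

Conclusion: No, this is NOT an identity.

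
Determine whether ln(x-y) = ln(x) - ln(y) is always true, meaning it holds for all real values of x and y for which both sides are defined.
Claim: ln(x-y) = ln(x) - ln(y).
Test a specific point where both sides are defined: x = 5, y = 1/2.
LHS = ln(x-y) ≈ 1.5041
RHS = ln(x) - ln(y) ≈ 2.3026
Since 1.5041 ≠ 2.3026, the equation fails at this point, so it cannot hold for all real values of x and y for which both sides are defined.
ln(x) - ln(y) = ln(x/y), not ln(x-y).

Conclusion: No, this is NOT an identity.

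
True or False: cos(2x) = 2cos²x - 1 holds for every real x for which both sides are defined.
Claim: cos(2x) = 2cos²x - 1.
Reasoning: cos(2x) = cos²x - sin²x. Replace sin²x by 1 - cos²x: cos²x - (1 - cos²x) = 2cos²x - 1.
So the two sides agree for every real x for which both sides are defined.

Conclusion: True.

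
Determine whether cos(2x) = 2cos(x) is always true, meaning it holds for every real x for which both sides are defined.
Claim: cos(2x) = 2cos(x).
Test a specific point where both sides are defined: x = -π/4.
LHS = cos(2x) ≈ 0.0000
RHS = 2cos(x) ≈ 1.4142
Since 0.0000 ≠ 1.4142, the equation fails at this point, so it cannot hold for every real x for which both sides are defined.
The correct double-angle formula is cos(2x) = cos²x - sin²x.

Conclusion: No, this is NOT an identity.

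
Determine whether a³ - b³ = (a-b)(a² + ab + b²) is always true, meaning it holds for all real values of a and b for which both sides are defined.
Claim: a³ - b³ = (a-b)(a² + ab + b²).
Reasoning: Expand the right side: (a-b)(a² + ab + b²) = a³ + a²b + ab² - a²b - ab² - b³ = a³ - b³ (the middle terms cancel in pairs).
So the two sides agree for all real values of a and b for which both sides are defined.

Conclusion: Yes, this is an identity.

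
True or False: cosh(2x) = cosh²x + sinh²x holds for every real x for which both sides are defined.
Claim: cosh(2x) = cosh²x + sinh²x.
Reasoning: cosh²x = (e^(2x) + 2 + e^(-2x))/4 and sinh²x = (e^(2x) - 2 + e^(-2x))/4. Adding gives (2e^(2x) + 2e^(-2x))/4 = (e^(2x) + e^(-2x))/2 = cosh(2x).
So the two sides agree for every real x for which both sides are defined.

Conclusion: True.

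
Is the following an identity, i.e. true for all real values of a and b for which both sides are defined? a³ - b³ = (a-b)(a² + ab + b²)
Yes, this is an identity.

Claim: a³ - b³ = (a-b)(a² + ab + b²).
Reasoning: Expand the right side: (a-b)(a² + ab + b²) = a³ + a²b + ab² - a²b - ab² - b³ = a³ - b³ (the middle terms cancel in pairs).
So the two sides agree for all real values of a and b for which both sides are defined.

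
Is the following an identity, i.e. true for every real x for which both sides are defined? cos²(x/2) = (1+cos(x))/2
Yes, this is an identity.

Claim: cos²(x/2) = (1+cos(x))/2.
Reasoning: Use cos(2θ) = 2cos²θ - 1 with θ = x/2: cos(x) = 2cos²(x/2) - 1. Solving for cos²(x/2) gives (1 + cos(x))/2.
So the two sides agree for every real x for which both sides are defined.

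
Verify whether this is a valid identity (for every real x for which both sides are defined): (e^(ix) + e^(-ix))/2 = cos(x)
Yes, this is an identity.

Claim: (e^(ix) + e^(-ix))/2 = cos(x).
Reasoning: By Euler's formula e^(ix) = cos(x) + i·sin(x) and e^(-ix) = cos(x) - i·sin(x). Adding cancels the sine terms: e^(ix) + e^(-ix) = 2cos(x); divide by 2.
So the two sides agree for every real x for which both sides are defined.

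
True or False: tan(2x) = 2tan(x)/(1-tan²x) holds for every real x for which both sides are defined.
True.

Claim: tan(2x) = 2tan(x)/(1-tan²x).
Reasoning: tan(2x) = sin(2x)/cos(2x) = 2sin(x)cos(x) / (cos²x - sin²x). Divide numerator and denominator by cos²x: 2tan(x) / (1 - tan²x).
So the two sides agree for every real x for which both sides are defined.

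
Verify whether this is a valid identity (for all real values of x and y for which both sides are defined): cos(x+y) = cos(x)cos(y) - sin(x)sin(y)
Claim: cos(x+y) = cos(x)cos(y) - sin(x)sin(y).
Reasoning: By Euler's formula e^(i(x+y)) = e^(ix)·e^(iy) = (cos x + i·sin x)(cos y + i·sin y). The real part of the left side is cos(x+y); the real part of the product is cos(x)cos(y) - sin(x)sin(y) (since i·i = -1).
So the two sides agree for all real values of x and y for which both sides are defined.

Conclusion: Yes, this is an identity.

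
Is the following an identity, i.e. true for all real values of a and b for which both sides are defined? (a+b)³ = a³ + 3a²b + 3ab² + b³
Claim: (a+b)³ = a³ + 3a²b + 3ab² + b³.
Reasoning: (a+b)³ = (a+b)(a+b)² = (a+b)(a² + 2ab + b²) = a³ + 2a²b + ab² + a²b + 2ab² + b³ = a³ + 3a²b + 3ab² + b³.
So the two sides agree for all real values of a and b for which both sides are defined.

Conclusion: Yes, this is an identity.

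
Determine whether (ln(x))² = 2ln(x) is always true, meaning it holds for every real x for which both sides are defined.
Claim: (ln(x))² = 2ln(x).
Test a specific point where both sides are defined: x = 5.
LHS = (ln(x))² ≈ 2.5903
RHS = 2ln(x) ≈ 3.2189
Since 2.5903 ≠ 3.2189, the equation fails at this point, so it cannot hold for every real x for which both sides are defined.
2ln(x) equals ln(x²), which is not the same as (ln x)².

Conclusion: No, this is NOT an identity.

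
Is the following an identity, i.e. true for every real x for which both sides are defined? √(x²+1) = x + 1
Claim: √(x²+1) = x + 1.
Test a specific point where both sides are defined: x = 4.
LHS = √(x²+1) ≈ 4.1231
RHS = x + 1 ≈ 5.0000
Since 4.1231 ≠ 5.0000, the equation fails at this point, so it cannot hold for every real x for which both sides are defined.
(x+1)² = x² + 2x + 1 ≠ x² + 1 unless x = 0.

Conclusion: No, this is NOT an identity.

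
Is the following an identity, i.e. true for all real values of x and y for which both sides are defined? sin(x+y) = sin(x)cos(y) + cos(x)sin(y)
Claim: sin(x+y) = sin(x)cos(y) + cos(x)sin(y).
Reasoning: By Euler's formula e^(i(x+y)) = e^(ix)·e^(iy) = (cos x + i·sin x)(cos y + i·sin y). The imaginary part of the left side is sin(x+y); the imaginary part of the product is sin(x)cos(y) + cos(x)sin(y).
So the two sides agree for all real values of x and y for which both sides are defined.

Conclusion: Yes, this is an identity.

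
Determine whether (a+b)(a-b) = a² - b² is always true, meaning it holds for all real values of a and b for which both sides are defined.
Claim: (a+b)(a-b) = a² - b².
Reasoning: Expand: (a+b)(a-b) = a² - ab + ba - b² = a² - b² (the cross terms cancel).
So the two sides agree for all real values of a and b for which both sides are defined.

Conclusion: Yes, this is an identity.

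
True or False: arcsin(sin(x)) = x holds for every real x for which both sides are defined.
False.

Claim: arcsin(sin(x)) = x.
Test a specific point where both sides are defined: x = 3π/4.
LHS = arcsin(sin(x)) ≈ 0.7854
RHS = x ≈ 2.3562
Since 0.7854 ≠ 2.3562, the equation fails at this point, so it cannot hold for every real x for which both sides are defined.
arcsin only returns values in [-π/2, π/2], so arcsin(sin(x)) = x holds only for x in that interval, not for all real x.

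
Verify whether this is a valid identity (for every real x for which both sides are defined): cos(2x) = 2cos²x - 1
Yes, this is an identity.

Claim: cos(2x) = 2cos²x - 1.
Reasoning: cos(2x) = cos²x - sin²x. Replace sin²x by 1 - cos²x: cos²x - (1 - cos²x) = 2cos²x - 1.
So the two sides agree for every real x for which both sides are defined.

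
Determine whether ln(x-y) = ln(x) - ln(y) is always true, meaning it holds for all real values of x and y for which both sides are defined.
No, this is NOT an identity.

Claim: ln(x-y) = ln(x) - ln(y).
Test a specific point where both sides are defined: x = 3/2, y = 1/2.
LHS = ln(x-y) ≈ 0.0000
RHS = ln(x) - ln(y) ≈ 1.0986
Since 0.0000 ≠ 1.0986, the equation fails at this point, so it cannot hold for all real values of x and y for which both sides are defined.
ln(x) - ln(y) = ln(x/y), not ln(x-y).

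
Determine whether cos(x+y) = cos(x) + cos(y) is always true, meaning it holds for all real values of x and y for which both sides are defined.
Claim: cos(x+y) = cos(x) + cos(y).
Test a specific point where both sides are defined: x = π/3, y = 2π/3.
LHS = cos(x+y) ≈ -1.0000
RHS = cos(x) + cos(y) ≈ 0.0000
Since -1.0000 ≠ 0.0000, the equation fails at this point, so it cannot hold for all real values of x and y for which both sides are defined.
The correct expansion is cos(x+y) = cos(x)cos(y) - sin(x)sin(y); cosine is not additive.

Conclusion: No, this is NOT an identity.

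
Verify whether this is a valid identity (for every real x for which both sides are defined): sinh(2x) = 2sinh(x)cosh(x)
Yes, this is an identity.

Claim: sinh(2x) = 2sinh(x)cosh(x).
Reasoning: 2sinh(x)cosh(x) = 2 · (e^x - e^-x)/2 · (e^x + e^-x)/2 = (e^(2x) - e^(-2x))/2 = sinh(2x).
So the two sides agree for every real x for which both sides are defined.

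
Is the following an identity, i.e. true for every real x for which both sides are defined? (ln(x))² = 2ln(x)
Claim: (ln(x))² = 2ln(x).
Test a specific point where both sides are defined: x = 3/2.
LHS = (ln(x))² ≈ 0.1644
RHS = 2ln(x) ≈ 0.8109
Since 0.1644 ≠ 0.8109, the equation fails at this point, so it cannot hold for every real x for which both sides are defined.
2ln(x) equals ln(x²), which is not the same as (ln x)².

Conclusion: No, this is NOT an identity.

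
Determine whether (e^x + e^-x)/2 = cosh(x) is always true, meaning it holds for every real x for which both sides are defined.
Yes, this is an identity.

Claim: (e^x + e^-x)/2 = cosh(x).
Reasoning: This is exactly the definition of the hyperbolic cosine: cosh(x) := (e^x + e^-x)/2.
So the two sides agree for every real x for which both sides are defined.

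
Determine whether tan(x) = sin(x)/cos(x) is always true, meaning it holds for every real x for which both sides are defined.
Yes, this is an identity.

Claim: tan(x) = sin(x)/cos(x).
Reasoning: For an angle x whose terminal point on the unit circle is (cos x, sin x), tan(x) is defined as the ratio (second coordinate)/(first coordinate) = sin(x)/cos(x), wherever cos(x) ≠ 0.
So the two sides agree for every real x for which both sides are defined.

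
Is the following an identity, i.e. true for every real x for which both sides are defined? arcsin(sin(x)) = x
No, this is NOT an identity.

Claim: arcsin(sin(x)) = x.
Test a specific point where both sides are defined: x = π.
LHS = arcsin(sin(x)) ≈ 0.0000
RHS = x ≈ 3.1416
Since 0.0000 ≠ 3.1416, the equation fails at this point, so it cannot hold for every real x for which both sides are defined.
arcsin only returns values in [-π/2, π/2], so arcsin(sin(x)) = x holds only for x in that interval, not for all real x.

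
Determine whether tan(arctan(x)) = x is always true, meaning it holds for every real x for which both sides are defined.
Yes, this is an identity.

Claim: tan(arctan(x)) = x.
Reasoning: For every real x, arctan(x) is by definition the angle in (-π/2, π/2) whose tangent equals x. Taking the tangent of that angle returns x.
So the two sides agree for every real x for which both sides are defined.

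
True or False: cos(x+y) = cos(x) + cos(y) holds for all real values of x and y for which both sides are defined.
Claim: cos(x+y) = cos(x) + cos(y).
Test a specific point where both sides are defined: x = π, y = π/2.
LHS = cos(x+y) ≈ 0.0000
RHS = cos(x) + cos(y) ≈ -1.0000
Since 0.0000 ≠ -1.0000, the equation fails at this point, so it cannot hold for all real values of x and y for which both sides are defined.
The correct expansion is cos(x+y) = cos(x)cos(y) - sin(x)sin(y); cosine is not additive.

Conclusion: False.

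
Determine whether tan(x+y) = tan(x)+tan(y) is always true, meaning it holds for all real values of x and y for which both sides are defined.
No, this is NOT an identity.

Claim: tan(x+y) = tan(x)+tan(y).
Test a specific point where both sides are defined: x = -π/3, y = -π/4.
LHS = tan(x+y) ≈ 3.7321
RHS = tan(x)+tan(y) ≈ -2.7321
Since 3.7321 ≠ -2.7321, the equation fails at this point, so it cannot hold for all real values of x and y for which both sides are defined.
The correct formula is tan(x+y) = (tan(x) + tan(y))/(1 - tan(x)tan(y)).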